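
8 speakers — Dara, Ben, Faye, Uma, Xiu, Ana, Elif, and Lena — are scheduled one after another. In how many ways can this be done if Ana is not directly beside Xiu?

30240

There are 8! = 40320 arrangements in all. If Ana and Xiu are adjacent, merging them into one block gives 2·(7)! = 10080 arrangements.
So 40320 − 10080 = 30240 arrangements keep them apart.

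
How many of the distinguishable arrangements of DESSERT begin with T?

With the first slot taken by T, it remains to arrange the other 6 letters (DESSER).
Those 6 letters have E appearing twice and S appearing twice, giving (6)!/(2!·2!) = 180.

180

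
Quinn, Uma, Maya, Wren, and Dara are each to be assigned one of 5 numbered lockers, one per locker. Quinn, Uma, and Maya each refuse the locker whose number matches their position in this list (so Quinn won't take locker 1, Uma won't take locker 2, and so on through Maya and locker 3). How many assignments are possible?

64

Let Aᵢ (for i ∈ {1, 2, 3}) be the placements that put person i in their forbidden locker. Any j of these fix j positions, leaving (5−j)! ways to fill the rest, and there are C(3,j) ways to pick which j.
By inclusion–exclusion, the number of valid placements is Σ_{j=0}^{3} (−1)^j C(3,j)·(5−j)!.
Computing: 120 − 72 + 18 − 2 = 64.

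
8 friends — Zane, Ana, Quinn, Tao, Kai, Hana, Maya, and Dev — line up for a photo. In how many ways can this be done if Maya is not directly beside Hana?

There are 8! = 40320 arrangements in all. If Maya and Hana are adjacent, merging them into one block gives 2·(7)! = 10080 arrangements.
So 40320 − 10080 = 30240 arrangements keep them apart.

30240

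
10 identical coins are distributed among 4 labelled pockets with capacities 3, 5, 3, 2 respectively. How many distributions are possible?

By stars and bars, unrestricted non-negative solutions to x_1+…+x_4 = 10 number C(10+3,3) = 286.
Subtract solutions that violate a single cap (substitute x_i' = x_i − (cap_i+1)): x_1 ≥ 4 gives C(9,3) = 84; x_2 ≥ 6 gives C(7,3) = 35; x_3 ≥ 4 gives C(9,3) = 84; x_4 ≥ 3 gives C(10,3) = 120. Together 323.
Add back pairs where two caps are both exceeded: 1 + 10 + 20 + 1 + 4 + 20 = 56.
By inclusion–exclusion the count is 286 − 323 + 56 = 19.

19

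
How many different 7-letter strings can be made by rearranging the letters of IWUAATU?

1260

Letter multiplicities in IWUAATU: A×2, I×1, T×1, U×2, W×1.
So there are 7! / (2!·2!) = 1260 distinguishable arrangements.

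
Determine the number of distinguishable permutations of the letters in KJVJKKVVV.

KJVJKKVVV has 9 letters with J appearing twice, K appearing 3 times, and V appearing 4 times.
So there are 9! / (4!·3!·2!) = 1260 distinguishable arrangements.

1260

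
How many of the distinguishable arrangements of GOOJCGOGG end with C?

With the last slot taken by C, it remains to arrange the other 8 letters (GOOJGOGG).
Those 8 letters have G appearing 4 times and O appearing 3 times, giving (8)!/(4!·3!) = 280.

280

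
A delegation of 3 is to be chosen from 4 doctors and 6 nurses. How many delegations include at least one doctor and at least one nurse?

With no constraint there are C(10,3) = 120 possible selections.
Selections missing a whole group: no doctors → C(6,3) = 20; no nurses → C(4,3) = 4.
Both groups omitted at once is impossible, so 120 − 24 = 96.

96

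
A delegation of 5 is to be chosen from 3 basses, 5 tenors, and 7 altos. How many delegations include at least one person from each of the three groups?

With no constraint there are C(15,5) = 3003 possible selections.
Selections missing a whole group: no basses → C(12,5) = 792; no tenors → C(10,5) = 252; no altos → C(8,5) = 56.
Add back selections omitting two groups (i.e. drawn from a single group): C(3,5) + C(5,5) + C(7,5) = 22.
By inclusion–exclusion: 3003 − 1100 + 22 = 1925.

1925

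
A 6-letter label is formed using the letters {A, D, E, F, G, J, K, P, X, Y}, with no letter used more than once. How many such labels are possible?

Choose and order 6 of the 10 symbols: the first letter has 10 options, the next 9, and so on down to 5.
That product is 10 × 9 × 8 × 7 × 6 × 5 = 151200.

151200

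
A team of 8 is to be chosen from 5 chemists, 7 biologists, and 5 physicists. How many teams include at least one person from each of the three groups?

23275

Total 8-person selections from all 17: C(17,8) = 24310.
Subtract selections that omit an entire group: no chemists → C(12,8) = 495; no biologists → C(10,8) = 45; no physicists → C(12,8) = 495.
Add back selections omitting two groups (i.e. drawn from a single group): C(5,8) + C(7,8) + C(5,8) = 0.
By inclusion–exclusion: 24310 − 1035 + 0 = 23275.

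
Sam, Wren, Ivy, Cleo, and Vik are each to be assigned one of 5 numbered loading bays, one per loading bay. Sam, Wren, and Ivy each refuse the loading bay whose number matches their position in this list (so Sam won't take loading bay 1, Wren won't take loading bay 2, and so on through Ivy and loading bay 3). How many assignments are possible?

Let Aᵢ (for i ∈ {1, 2, 3}) be the placements that put person i in their forbidden loading bay. Any j of these fix j positions, leaving (5−j)! ways to fill the rest, and there are C(3,j) ways to pick which j.
By inclusion–exclusion, the number of valid placements is Σ_{j=0}^{3} (−1)^j C(3,j)·(5−j)!.
Computing: 120 − 72 + 18 − 2 = 64.

64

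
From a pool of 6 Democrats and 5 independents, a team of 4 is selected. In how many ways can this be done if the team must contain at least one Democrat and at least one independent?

With no constraint there are C(11,4) = 330 possible selections.
Subtract selections that omit an entire group: no Democrats → C(5,4) = 5; no independents → C(6,4) = 15.
Both groups omitted at once is impossible, so 330 − 20 = 310.

310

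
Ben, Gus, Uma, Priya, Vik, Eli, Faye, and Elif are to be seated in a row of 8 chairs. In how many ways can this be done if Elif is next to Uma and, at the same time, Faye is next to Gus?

Treat {Elif,Uma} as one block (2 orders) and {Faye,Gus} as another (2 orders).
That leaves 6 units to arrange: 2 × 2 × 6! = 4 × 720 = 2880.

2880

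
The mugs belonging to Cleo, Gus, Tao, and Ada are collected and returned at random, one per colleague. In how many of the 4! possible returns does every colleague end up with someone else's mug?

Count assignments avoiding every fixed point. For any j of the 4 colleagues fixed to their own mug, the other 4−j can be arranged in (4−j)! ways.
By inclusion–exclusion this is Σ_{j=0}^{4} (−1)^j C(4,j)·(4−j)!.
Computing: 24 − 24 + 12 − 4 + 1 = 9.

9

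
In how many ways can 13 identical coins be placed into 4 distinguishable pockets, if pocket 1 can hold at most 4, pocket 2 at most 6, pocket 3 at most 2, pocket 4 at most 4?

19

Without the upper bounds there are C(16,3) = 560 ways to split 13 among 4 pockets.
Subtract solutions that violate a single cap (substitute x_i' = x_i − (cap_i+1)): x_1 ≥ 5 gives C(11,3) = 165; x_2 ≥ 7 gives C(9,3) = 84; x_3 ≥ 3 gives C(13,3) = 286; x_4 ≥ 5 gives C(11,3) = 165. Together 700.
Add back pairs where two caps are both exceeded: 4 + 56 + 20 + 20 + 4 + 56 = 160.
Subtract triples: 0 + 0 + 1 + 0 = 1.
By inclusion–exclusion the count is 560 − 700 + 160 − 1 = 19.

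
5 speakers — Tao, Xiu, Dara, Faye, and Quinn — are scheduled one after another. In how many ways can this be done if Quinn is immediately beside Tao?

48

Treat {Quinn, Tao} as a single unit. There are 4 units to order, and the pair itself can be ordered 2 ways.
So the count is 2·(4)! = 48.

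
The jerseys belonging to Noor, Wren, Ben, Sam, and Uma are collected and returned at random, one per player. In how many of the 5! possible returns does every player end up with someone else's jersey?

This is the derangement count D_5: permutations of 5 items with no fixed point.
By inclusion–exclusion this is Σ_{j=0}^{5} (−1)^j C(5,j)·(5−j)!.
Computing: 120 − 120 + 60 − 20 + 5 − 1 = 44.

44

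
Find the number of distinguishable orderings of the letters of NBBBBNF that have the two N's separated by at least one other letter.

Total arrangements of NBBBBNF: 7!/(4!·2!) = 105.
Arrangements with the N's together: treat NN as one letter, giving (6)!/(4!) = 30.
Subtracting, 105 − 30 = 75 arrangements keep the N's apart.

75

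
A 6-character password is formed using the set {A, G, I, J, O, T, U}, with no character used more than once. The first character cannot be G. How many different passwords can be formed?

The first character has 7−1 = 6 choices (anything except G).
The remaining 5 characters are filled from the other 6 symbols without repetition: 6 × 5 × 4 × 3 × 2 = 720.
Total: 6 × 720 = 4320.

4320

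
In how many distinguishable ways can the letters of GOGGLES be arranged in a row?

GOGGLES has 7 letters with G appearing 3 times.
The number of distinct arrangements is 7!/(3!) = 5040/6 = 840.

840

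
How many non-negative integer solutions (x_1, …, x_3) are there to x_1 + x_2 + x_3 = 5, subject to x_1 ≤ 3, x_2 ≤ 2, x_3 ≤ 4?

11

Without the upper bounds there are C(7,2) = 21 ways to split 5 among 3 variables.
Subtract solutions that violate a single cap (substitute x_i' = x_i − (cap_i+1)): x_1 ≥ 4 gives C(3,2) = 3; x_2 ≥ 3 gives C(4,2) = 6; x_3 ≥ 5 gives C(2,2) = 1. Together 10.
No two caps can be exceeded simultaneously, so the pair terms are all 0.
By inclusion–exclusion the count is 21 − 10 + 0 = 11.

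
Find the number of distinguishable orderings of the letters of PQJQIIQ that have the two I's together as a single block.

Treat the 2 copies of I as a single block. The multiset to arrange is then {II, J, P, Q, Q, Q}, 6 items in all.
That gives (6)!/(3!) = 120 arrangements.

120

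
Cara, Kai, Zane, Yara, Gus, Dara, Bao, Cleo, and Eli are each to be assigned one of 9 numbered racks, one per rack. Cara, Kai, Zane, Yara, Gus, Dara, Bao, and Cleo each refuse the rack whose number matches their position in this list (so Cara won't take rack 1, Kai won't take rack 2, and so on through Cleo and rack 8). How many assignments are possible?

Let Aᵢ (for 1 ≤ i ≤ 8) be the placements that put person i in their forbidden rack. Any j of these fix j positions, leaving (9−j)! ways to fill the rest, and there are C(8,j) ways to pick which j.
By inclusion–exclusion, the number of valid placements is Σ_{j=0}^{8} (−1)^j C(8,j)·(9−j)!.
Computing: 362880 − 322560 + 141120 − 40320 + 8400 − 1344 + 168 − 16 + 1 = 148329.

148329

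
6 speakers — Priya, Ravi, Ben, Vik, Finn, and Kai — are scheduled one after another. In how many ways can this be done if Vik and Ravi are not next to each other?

There are 6! = 720 arrangements in all. If Vik and Ravi are adjacent, merging them into one block gives 2·(5)! = 240 arrangements.
So 720 − 240 = 480 arrangements keep them apart.

480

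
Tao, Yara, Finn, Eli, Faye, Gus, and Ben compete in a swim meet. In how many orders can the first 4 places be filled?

840

There are 7 choices for 1st place, 6 for 2nd, and so on down to 4 for position 4.
That gives 7 × 6 × 5 × 4 = 840.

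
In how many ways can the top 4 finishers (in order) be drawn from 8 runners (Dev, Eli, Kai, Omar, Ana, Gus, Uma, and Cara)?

1680

This is an ordered selection of 4 from 8: P(8,4).
That gives 8 × 7 × 6 × 5 = 1680.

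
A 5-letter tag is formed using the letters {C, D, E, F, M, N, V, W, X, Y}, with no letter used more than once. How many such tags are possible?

30240

This is a permutation of 5 out of 10: P(10,5) = 10!/5!.
10 × 9 × 8 × 7 × 6 = 30240.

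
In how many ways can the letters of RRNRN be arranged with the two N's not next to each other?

Total arrangements of RRNRN: 5!/(3!·2!) = 10.
If the two N's are adjacent, glue them into one block, leaving 4 items to arrange: (4)!/(3!) = 4 ways.
Subtracting, 10 − 4 = 6 arrangements keep the N's apart.

6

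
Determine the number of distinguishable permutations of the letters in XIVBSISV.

5040

Letter multiplicities in XIVBSISV: B×1, I×2, S×2, V×2, X×1.
So there are 8! / (2!·2!·2!) = 5040 distinguishable arrangements.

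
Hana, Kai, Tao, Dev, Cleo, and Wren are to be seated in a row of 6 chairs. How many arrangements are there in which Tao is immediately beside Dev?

240

Place the 4 others and the Tao-Dev pair as 5 objects in a line; the pair has 2 internal arrangements.
That gives 2 × 5! = 2 × 120 = 240.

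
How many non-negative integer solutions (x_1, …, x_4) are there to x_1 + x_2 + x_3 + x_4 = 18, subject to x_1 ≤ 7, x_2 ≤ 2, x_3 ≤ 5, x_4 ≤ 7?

Without the upper bounds there are C(21,3) = 1330 ways to split 18 among 4 variables.
Subtract solutions that violate a single cap (substitute x_i' = x_i − (cap_i+1)): x_1 ≥ 8 gives C(13,3) = 286; x_2 ≥ 3 gives C(18,3) = 816; x_3 ≥ 6 gives C(15,3) = 455; x_4 ≥ 8 gives C(13,3) = 286. Together 1843.
Add back pairs where two caps are both exceeded: 120 + 35 + 10 + 220 + 120 + 35 = 540.
Subtract triples: 4 + 0 + 0 + 4 = 8.
By inclusion–exclusion the count is 1330 − 1843 + 540 − 8 = 19.

19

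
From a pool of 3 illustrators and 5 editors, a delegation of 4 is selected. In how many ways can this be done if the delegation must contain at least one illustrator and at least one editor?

With no constraint there are C(8,4) = 70 possible selections.
Subtract selections that omit an entire group: no illustrators → C(5,4) = 5; no editors → C(3,4) = 0.
Both groups omitted at once is impossible, so 70 − 5 = 65.

65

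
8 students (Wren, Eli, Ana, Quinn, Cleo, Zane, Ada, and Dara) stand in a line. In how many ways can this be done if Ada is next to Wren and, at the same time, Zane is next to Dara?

Treat {Ada,Wren} as one block (2 orders) and {Zane,Dara} as another (2 orders).
That leaves 6 units to arrange: 2 × 2 × 6! = 4 × 720 = 2880.

2880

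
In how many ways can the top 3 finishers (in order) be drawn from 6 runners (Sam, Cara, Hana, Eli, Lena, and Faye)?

120

There are 6 choices for 1st place, 5 for 2nd, and 4 for 3rd.
That gives 6 × 5 × 4 = 120.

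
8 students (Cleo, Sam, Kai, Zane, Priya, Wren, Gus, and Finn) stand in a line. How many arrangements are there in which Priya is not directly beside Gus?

30240

Of the 8! = 40320 arrangements, those with Priya and Gus adjacent number 2 × 7! = 10080 (treat the pair as a block with 2 internal orders).
So 40320 − 10080 = 30240 arrangements keep them apart.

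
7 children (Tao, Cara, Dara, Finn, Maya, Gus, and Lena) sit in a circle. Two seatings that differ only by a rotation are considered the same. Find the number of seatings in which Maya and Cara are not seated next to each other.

480

Without the restriction there are (6)! = 720 seatings.
Those with Maya next to Cara: fuse the pair into one unit and seat 6 units around a circle — 2·(5)! = 240.
Subtracting, 720 − 240 = 480.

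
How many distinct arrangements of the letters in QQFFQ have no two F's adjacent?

Total arrangements of QQFFQ: 5!/(3!·2!) = 10.
If the two F's are adjacent, glue them into one block, leaving 4 items to arrange: (4)!/(3!) = 4 ways.
Hence 10 − 4 = 6.

6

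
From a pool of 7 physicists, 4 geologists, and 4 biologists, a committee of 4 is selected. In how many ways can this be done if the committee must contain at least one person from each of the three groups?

672

Unrestricted: C(15,4) = 1365 ways to pick any 4 of the 15.
Subtract selections that omit an entire group: no physicists → C(8,4) = 70; no geologists → C(11,4) = 330; no biologists → C(11,4) = 330.
Add back selections omitting two groups (i.e. drawn from a single group): C(7,4) + C(4,4) + C(4,4) = 37.
By inclusion–exclusion: 1365 − 730 + 37 = 672.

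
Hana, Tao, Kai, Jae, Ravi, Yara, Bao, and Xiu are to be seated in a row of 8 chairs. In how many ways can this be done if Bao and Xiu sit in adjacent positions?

Place the 6 others and the Bao-Xiu pair as 7 objects in a line; the pair has 2 internal arrangements.
So the count is 2·(7)! = 10080.

10080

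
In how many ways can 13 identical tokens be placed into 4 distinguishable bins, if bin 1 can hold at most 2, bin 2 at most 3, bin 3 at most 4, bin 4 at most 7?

Ignoring the caps, the number of non-negative solutions to x_1+…+x_4 = 13 is C(16,3) = 560.
Subtract solutions that violate a single cap (substitute x_i' = x_i − (cap_i+1)): x_1 ≥ 3 gives C(13,3) = 286; x_2 ≥ 4 gives C(12,3) = 220; x_3 ≥ 5 gives C(11,3) = 165; x_4 ≥ 8 gives C(8,3) = 56. Together 727.
Add back pairs where two caps are both exceeded: 84 + 56 + 10 + 35 + 4 + 1 = 190.
Subtract triples: 4 + 0 + 0 + 0 = 4.
By inclusion–exclusion the count is 560 − 727 + 190 − 4 = 19.

19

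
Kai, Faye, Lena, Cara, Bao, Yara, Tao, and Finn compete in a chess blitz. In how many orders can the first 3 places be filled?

This is an ordered selection of 3 from 8: P(8,3).
That gives 8 × 7 × 6 = 336.

336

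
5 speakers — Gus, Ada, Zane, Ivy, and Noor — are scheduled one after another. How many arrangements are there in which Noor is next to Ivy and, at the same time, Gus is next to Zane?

Treat {Noor,Ivy} as one block (2 orders) and {Gus,Zane} as another (2 orders).
That leaves 3 units to arrange: 2 × 2 × 3! = 4 × 6 = 24.

24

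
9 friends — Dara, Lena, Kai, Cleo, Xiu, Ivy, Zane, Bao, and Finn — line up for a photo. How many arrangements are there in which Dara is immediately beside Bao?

80640

Glue Dara and Bao into one block (2 internal orders), leaving 8 units to arrange in a row.
So the count is 2·(8)! = 80640.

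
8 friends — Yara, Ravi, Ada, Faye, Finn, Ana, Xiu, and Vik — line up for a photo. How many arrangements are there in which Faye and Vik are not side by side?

30240

There are 8! = 40320 arrangements in all. If Faye and Vik are adjacent, merging them into one block gives 2·(7)! = 10080 arrangements.
So 40320 − 10080 = 30240 arrangements keep them apart.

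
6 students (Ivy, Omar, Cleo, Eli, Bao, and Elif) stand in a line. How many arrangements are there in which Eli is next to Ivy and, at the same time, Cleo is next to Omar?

96

Treat {Eli,Ivy} as one block (2 orders) and {Cleo,Omar} as another (2 orders).
That leaves 4 units to arrange: 2 × 2 × 4! = 4 × 24 = 96.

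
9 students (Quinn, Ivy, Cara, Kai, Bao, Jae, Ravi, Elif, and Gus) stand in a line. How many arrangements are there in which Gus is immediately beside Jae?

Place the 7 others and the Gus-Jae pair as 8 objects in a line; the pair has 2 internal arrangements.
That gives 2 × 8! = 2 × 40320 = 80640.

80640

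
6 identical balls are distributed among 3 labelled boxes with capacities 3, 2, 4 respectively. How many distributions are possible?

9

Without the upper bounds there are C(8,2) = 28 ways to split 6 among 3 boxes.
Subtract solutions that violate a single cap (substitute x_i' = x_i − (cap_i+1)): x_1 ≥ 4 gives C(4,2) = 6; x_2 ≥ 3 gives C(5,2) = 10; x_3 ≥ 5 gives C(3,2) = 3. Together 19.
No two caps can be exceeded simultaneously, so the pair terms are all 0.
By inclusion–exclusion the count is 28 − 19 + 0 = 9.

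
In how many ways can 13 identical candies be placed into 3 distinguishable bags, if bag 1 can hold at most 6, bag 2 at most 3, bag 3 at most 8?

Ignoring the caps, the number of non-negative solutions to x_1+…+x_3 = 13 is C(15,2) = 105.
Subtract solutions that violate a single cap (substitute x_i' = x_i − (cap_i+1)): x_1 ≥ 7 gives C(8,2) = 28; x_2 ≥ 4 gives C(11,2) = 55; x_3 ≥ 9 gives C(6,2) = 15. Together 98.
Add back pairs where two caps are both exceeded: 6 + 0 + 1 = 7.
By inclusion–exclusion the count is 105 − 98 + 7 = 14.

14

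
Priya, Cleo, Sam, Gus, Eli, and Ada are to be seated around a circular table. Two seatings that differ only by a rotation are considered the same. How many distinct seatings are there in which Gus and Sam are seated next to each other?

48

Treat {Gus, Sam} as one unit (2 internal orders) and seat the resulting 5 units around the table: (4)! circular arrangements.
So 2 × (4)! = 2 × 24 = 48.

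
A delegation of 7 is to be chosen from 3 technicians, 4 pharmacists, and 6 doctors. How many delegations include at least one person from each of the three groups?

Unrestricted: C(13,7) = 1716 ways to pick any 7 of the 13.
Selections missing a whole group: no technicians → C(10,7) = 120; no pharmacists → C(9,7) = 36; no doctors → C(7,7) = 1.
Add back selections omitting two groups (i.e. drawn from a single group): C(3,7) + C(4,7) + C(6,7) = 0.
By inclusion–exclusion: 1716 − 157 + 0 = 1559.

1559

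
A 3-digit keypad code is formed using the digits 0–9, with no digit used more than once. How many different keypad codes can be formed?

Choose and order 3 of the 10 symbols: the first digit has 10 options, the next 9, then 8.
That product is 10 × 9 × 8 = 720.

720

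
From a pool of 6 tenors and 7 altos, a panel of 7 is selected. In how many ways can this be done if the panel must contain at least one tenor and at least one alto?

1715

Unrestricted: C(13,7) = 1716 ways to pick any 7 of the 13.
Subtract selections that omit an entire group: no tenors → C(7,7) = 1; no altos → C(6,7) = 0.
Both groups omitted at once is impossible, so 1716 − 1 = 1715.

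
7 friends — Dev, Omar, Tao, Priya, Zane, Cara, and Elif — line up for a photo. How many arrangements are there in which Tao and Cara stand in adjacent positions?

1440

Place the 5 others and the Tao-Cara pair as 6 objects in a line; the pair has 2 internal arrangements.
So the count is 2·(6)! = 1440.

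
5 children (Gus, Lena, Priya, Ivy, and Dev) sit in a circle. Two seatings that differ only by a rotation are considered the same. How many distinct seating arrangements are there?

Seat Gus anywhere (absorbing the rotational symmetry), then permute the other 4: (4)! = 24.

24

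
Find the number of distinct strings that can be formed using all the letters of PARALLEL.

PARALLEL has 8 letters with A appearing twice and L appearing 3 times.
The number of distinct arrangements is 8!/(3!·2!) = 40320/12 = 3360.

3360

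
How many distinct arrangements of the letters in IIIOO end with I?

With the last slot taken by I, it remains to arrange the other 4 letters (IIOO).
Those 4 letters have I appearing twice and O appearing twice, giving (4)!/(2!·2!) = 6.

6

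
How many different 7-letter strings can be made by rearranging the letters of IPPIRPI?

IPPIRPI has 7 letters with I appearing 3 times and P appearing 3 times.
Dividing 7! = 5040 by 3!·3! = 36 for the repeated letters gives 140.

140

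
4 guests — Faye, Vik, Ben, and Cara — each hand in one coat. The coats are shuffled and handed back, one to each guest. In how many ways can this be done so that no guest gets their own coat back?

9

Let Aᵢ be the assignments in which guest i gets their own coat. We want the size of the complement of A₁∪…∪A_4.
By inclusion–exclusion this is Σ_{j=0}^{4} (−1)^j C(4,j)·(4−j)!.
Computing: 24 − 24 + 12 − 4 + 1 = 9.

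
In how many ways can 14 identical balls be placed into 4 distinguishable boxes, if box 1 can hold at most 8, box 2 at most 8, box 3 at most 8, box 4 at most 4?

By stars and bars, unrestricted non-negative solutions to x_1+…+x_4 = 14 number C(14+3,3) = 680.
Subtract solutions that violate a single cap (substitute x_i' = x_i − (cap_i+1)): x_1 ≥ 9 gives C(8,3) = 56; x_2 ≥ 9 gives C(8,3) = 56; x_3 ≥ 9 gives C(8,3) = 56; x_4 ≥ 5 gives C(12,3) = 220. Together 388.
Add back pairs where two caps are both exceeded: 0 + 0 + 1 + 0 + 1 + 1 = 3.
By inclusion–exclusion the count is 680 − 388 + 3 = 295.

295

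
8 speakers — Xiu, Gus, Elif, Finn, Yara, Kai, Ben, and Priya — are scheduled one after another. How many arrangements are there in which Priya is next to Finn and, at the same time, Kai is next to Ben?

Treat {Priya,Finn} as one block (2 orders) and {Kai,Ben} as another (2 orders).
That leaves 6 units to arrange: 2 × 2 × 6! = 4 × 720 = 2880.

2880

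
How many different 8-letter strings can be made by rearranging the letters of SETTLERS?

5040

SETTLERS has 8 letters with E appearing twice, S appearing twice, and T appearing twice.
Dividing 8! = 40320 by 2!·2!·2! = 8 for the repeated letters gives 5040.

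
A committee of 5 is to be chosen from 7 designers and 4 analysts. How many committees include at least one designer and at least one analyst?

Total 5-person selections from all 11: C(11,5) = 462.
Subtract selections that omit an entire group: no designers → C(4,5) = 0; no analysts → C(7,5) = 21.
Both groups omitted at once is impossible, so 462 − 21 = 441.

441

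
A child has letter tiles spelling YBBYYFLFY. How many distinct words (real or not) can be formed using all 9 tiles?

3780

Letter multiplicities in YBBYYFLFY: B×2, F×2, L×1, Y×4.
The number of distinct arrangements is 9!/(4!·2!·2!) = 362880/96 = 3780.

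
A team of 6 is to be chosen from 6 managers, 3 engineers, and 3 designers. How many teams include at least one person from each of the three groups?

Total 6-person selections from all 12: C(12,6) = 924.
Subtract selections that omit an entire group: no managers → C(6,6) = 1; no engineers → C(9,6) = 84; no designers → C(9,6) = 84.
Add back selections omitting two groups (i.e. drawn from a single group): C(6,6) + C(3,6) + C(3,6) = 1.
By inclusion–exclusion: 924 − 169 + 1 = 756.

756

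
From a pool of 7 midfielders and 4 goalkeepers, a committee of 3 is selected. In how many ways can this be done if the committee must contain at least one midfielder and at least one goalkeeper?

126

Total 3-person selections from all 11: C(11,3) = 165.
Selections missing a whole group: no midfielders → C(4,3) = 4; no goalkeepers → C(7,3) = 35.
Both groups omitted at once is impossible, so 165 − 39 = 126.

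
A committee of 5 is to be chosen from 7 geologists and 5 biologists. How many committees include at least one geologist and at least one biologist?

770

Unrestricted: C(12,5) = 792 ways to pick any 5 of the 12.
Subtract selections that omit an entire group: no geologists → C(5,5) = 1; no biologists → C(7,5) = 21.
Both groups omitted at once is impossible, so 792 − 22 = 770.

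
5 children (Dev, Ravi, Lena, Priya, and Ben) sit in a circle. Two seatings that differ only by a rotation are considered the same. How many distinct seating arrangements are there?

24

Seat Dev anywhere (absorbing the rotational symmetry), then permute the other 4: (4)! = 24.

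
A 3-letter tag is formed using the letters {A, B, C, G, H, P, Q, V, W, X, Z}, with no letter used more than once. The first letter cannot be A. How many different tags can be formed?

The first letter has 11−1 = 10 choices (anything except A).
The remaining 2 letters are filled from the other 10 symbols without repetition: 10 × 9 = 90.
Total: 10 × 90 = 900.

900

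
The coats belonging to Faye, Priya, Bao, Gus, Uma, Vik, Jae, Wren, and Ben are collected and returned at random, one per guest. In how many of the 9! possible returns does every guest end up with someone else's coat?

133496

This is the derangement count D_9: permutations of 9 items with no fixed point.
By inclusion–exclusion this is Σ_{j=0}^{9} (−1)^j C(9,j)·(9−j)!.
Computing: 362880 − 362880 + 181440 − 60480 + 15120 − 3024 + 504 − 72 + 9 − 1 = 133496.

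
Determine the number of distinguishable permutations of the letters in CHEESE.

The 6 letters of CHEESE have repeats: E appearing 3 times.
Dividing 6! = 720 by 3! = 6 for the repeated letters gives 120.

120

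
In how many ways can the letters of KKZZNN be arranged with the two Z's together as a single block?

Treat the 2 copies of Z as a single block. The multiset to arrange is then {ZZ, K, K, N, N}, 5 items in all.
That gives (5)!/(2!·2!) = 30 arrangements.

30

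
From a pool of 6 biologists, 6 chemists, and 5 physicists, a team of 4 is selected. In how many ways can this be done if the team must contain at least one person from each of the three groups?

1260

Unrestricted: C(17,4) = 2380 ways to pick any 4 of the 17.
Selections missing a whole group: no biologists → C(11,4) = 330; no chemists → C(11,4) = 330; no physicists → C(12,4) = 495.
Add back selections omitting two groups (i.e. drawn from a single group): C(6,4) + C(6,4) + C(5,4) = 35.
By inclusion–exclusion: 2380 − 1155 + 35 = 1260.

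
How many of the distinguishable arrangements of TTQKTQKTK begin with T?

560

With the first slot taken by T, it remains to arrange the other 8 letters (TQKTQKTK).
Those 8 letters have K appearing 3 times, Q appearing twice, and T appearing 3 times, giving (8)!/(3!·3!·2!) = 560.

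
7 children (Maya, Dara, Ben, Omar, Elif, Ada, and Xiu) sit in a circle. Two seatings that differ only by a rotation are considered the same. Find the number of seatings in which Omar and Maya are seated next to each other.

240

Treat {Omar, Maya} as one unit (2 internal orders) and seat the resulting 6 units around the table: (5)! circular arrangements.
So 2 × (5)! = 2 × 120 = 240.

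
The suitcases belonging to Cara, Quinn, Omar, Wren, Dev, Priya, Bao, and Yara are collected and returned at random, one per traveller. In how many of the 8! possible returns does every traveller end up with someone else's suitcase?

14833

Let Aᵢ be the assignments in which traveller i gets their own suitcase. We want the size of the complement of A₁∪…∪A_8.
By inclusion–exclusion this is Σ_{j=0}^{8} (−1)^j C(8,j)·(8−j)!.
Computing: 40320 − 40320 + 20160 − 6720 + 1680 − 336 + 56 − 8 + 1 = 14833.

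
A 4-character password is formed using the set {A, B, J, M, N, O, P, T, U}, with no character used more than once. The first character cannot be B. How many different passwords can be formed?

2688

The first character has 9−1 = 8 choices (anything except B).
The remaining 3 characters are filled from the other 8 symbols without repetition: 8 × 7 × 6 = 336.
Total: 8 × 336 = 2688.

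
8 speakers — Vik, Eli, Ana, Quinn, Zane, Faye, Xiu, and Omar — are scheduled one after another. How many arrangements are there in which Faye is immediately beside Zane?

Glue Faye and Zane into one block (2 internal orders), leaving 7 units to arrange in a row.
That gives 2 × 7! = 2 × 5040 = 10080.

10080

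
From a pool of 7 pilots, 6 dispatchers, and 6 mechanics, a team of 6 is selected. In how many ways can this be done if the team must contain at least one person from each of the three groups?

With no constraint there are C(19,6) = 27132 possible selections.
Subtract selections that omit an entire group: no pilots → C(12,6) = 924; no dispatchers → C(13,6) = 1716; no mechanics → C(13,6) = 1716.
Add back selections omitting two groups (i.e. drawn from a single group): C(7,6) + C(6,6) + C(6,6) = 9.
By inclusion–exclusion: 27132 − 4356 + 9 = 22785.

22785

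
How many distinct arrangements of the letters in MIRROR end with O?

With the last slot taken by O, it remains to arrange the other 5 letters (MIRRR).
Those 5 letters have R appearing 3 times, giving (5)!/(3!) = 20.

20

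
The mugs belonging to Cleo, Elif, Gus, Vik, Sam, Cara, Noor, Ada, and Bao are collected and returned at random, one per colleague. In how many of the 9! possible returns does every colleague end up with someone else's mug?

Count assignments avoiding every fixed point. For any j of the 9 colleagues fixed to their own mug, the other 9−j can be arranged in (9−j)! ways.
By inclusion–exclusion this is Σ_{j=0}^{9} (−1)^j C(9,j)·(9−j)!.
Computing: 362880 − 362880 + 181440 − 60480 + 15120 − 3024 + 504 − 72 + 9 − 1 = 133496.

133496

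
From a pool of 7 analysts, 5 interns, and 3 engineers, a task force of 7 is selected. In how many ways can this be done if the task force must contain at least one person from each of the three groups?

Total 7-person selections from all 15: C(15,7) = 6435.
Subtract selections that omit an entire group: no analysts → C(8,7) = 8; no interns → C(10,7) = 120; no engineers → C(12,7) = 792.
Add back selections omitting two groups (i.e. drawn from a single group): C(7,7) + C(5,7) + C(3,7) = 1.
By inclusion–exclusion: 6435 − 920 + 1 = 5516.

5516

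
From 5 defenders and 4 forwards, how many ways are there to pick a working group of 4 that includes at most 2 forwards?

105

Split by how many forwards are chosen (0 through 2).
Sum: C(4,0)·C(5,4) + C(4,1)·C(5,3) + C(4,2)·C(5,2) = 5 + 40 + 60 = 105.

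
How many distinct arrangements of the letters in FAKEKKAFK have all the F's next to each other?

840

Treat the 2 copies of F as a single block. The multiset to arrange is then {FF, A, A, E, K, K, K, K}, 8 items in all.
That gives (8)!/(4!·2!) = 840 arrangements.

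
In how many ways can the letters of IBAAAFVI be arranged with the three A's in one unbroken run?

360

Treat the 3 copies of A as a single block. The multiset to arrange is then {AAA, B, F, I, I, V}, 6 items in all.
That gives (6)!/(2!) = 360 arrangements.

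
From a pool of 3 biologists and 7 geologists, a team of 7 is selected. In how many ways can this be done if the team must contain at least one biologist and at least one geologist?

119

With no constraint there are C(10,7) = 120 possible selections.
Subtract selections that omit an entire group: no biologists → C(7,7) = 1; no geologists → C(3,7) = 0.
Both groups omitted at once is impossible, so 120 − 1 = 119.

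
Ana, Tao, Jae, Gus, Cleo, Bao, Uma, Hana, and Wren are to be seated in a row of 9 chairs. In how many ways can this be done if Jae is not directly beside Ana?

282240

There are 9! = 362880 arrangements in all. If Jae and Ana are adjacent, merging them into one block gives 2·(8)! = 80640 arrangements.
So 362880 − 80640 = 282240 arrangements keep them apart.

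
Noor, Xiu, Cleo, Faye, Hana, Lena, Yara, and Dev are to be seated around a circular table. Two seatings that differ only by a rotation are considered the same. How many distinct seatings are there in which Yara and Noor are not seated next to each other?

All circular seatings of 8 people number (7)! = 5040.
Those with Yara next to Noor: fuse the pair into one unit and seat 7 units around a circle — 2·(6)! = 1440.
Subtracting, 5040 − 1440 = 3600.

3600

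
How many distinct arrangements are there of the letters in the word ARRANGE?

1260

The 7 letters of ARRANGE have repeats: A appearing twice and R appearing twice.
The number of distinct arrangements is 7!/(2!·2!) = 5040/4 = 1260.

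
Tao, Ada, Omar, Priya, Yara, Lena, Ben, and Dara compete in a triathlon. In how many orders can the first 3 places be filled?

336

This is an ordered selection of 3 from 8: P(8,3).
That gives 8 × 7 × 6 = 336.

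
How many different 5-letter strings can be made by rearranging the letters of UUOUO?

The 5 letters of UUOUO have repeats: O appearing twice and U appearing 3 times.
So there are 5! / (3!·2!) = 10 distinguishable arrangements.

10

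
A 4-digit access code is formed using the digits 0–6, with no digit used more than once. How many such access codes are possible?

840

With no repetition, fill the 4 digits in order: 7 choices, then 6, down to 4.
That product is 7 × 6 × 5 × 4 = 840.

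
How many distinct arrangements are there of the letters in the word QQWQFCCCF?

Letter multiplicities in QQWQFCCCF: C×3, F×2, Q×3, W×1.
The number of distinct arrangements is 9!/(3!·3!·2!) = 362880/72 = 5040.

5040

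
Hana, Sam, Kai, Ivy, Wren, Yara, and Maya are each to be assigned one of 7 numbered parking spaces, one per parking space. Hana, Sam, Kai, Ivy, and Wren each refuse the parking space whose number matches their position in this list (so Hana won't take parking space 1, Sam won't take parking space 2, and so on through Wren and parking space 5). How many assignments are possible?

Let Aᵢ (for 1 ≤ i ≤ 5) be the placements that put person i in their forbidden parking space. Any j of these fix j positions, leaving (7−j)! ways to fill the rest, and there are C(5,j) ways to pick which j.
By inclusion–exclusion, the number of valid placements is Σ_{j=0}^{5} (−1)^j C(5,j)·(7−j)!.
Computing: 5040 − 3600 + 1200 − 240 + 30 − 2 = 2428.

2428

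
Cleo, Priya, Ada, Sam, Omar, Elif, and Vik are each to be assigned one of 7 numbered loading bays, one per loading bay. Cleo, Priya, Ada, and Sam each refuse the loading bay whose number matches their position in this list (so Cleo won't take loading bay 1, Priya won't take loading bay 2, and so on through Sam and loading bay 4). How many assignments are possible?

Let Aᵢ (for 1 ≤ i ≤ 4) be the placements that put person i in their forbidden loading bay. Any j of these fix j positions, leaving (7−j)! ways to fill the rest, and there are C(4,j) ways to pick which j.
By inclusion–exclusion, the number of valid placements is Σ_{j=0}^{4} (−1)^j C(4,j)·(7−j)!.
Computing: 5040 − 2880 + 720 − 96 + 6 = 2790.

2790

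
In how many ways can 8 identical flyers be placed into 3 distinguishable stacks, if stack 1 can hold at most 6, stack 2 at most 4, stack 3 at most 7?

Ignoring the caps, the number of non-negative solutions to x_1+…+x_3 = 8 is C(10,2) = 45.
Subtract solutions that violate a single cap (substitute x_i' = x_i − (cap_i+1)): x_1 ≥ 7 gives C(3,2) = 3; x_2 ≥ 5 gives C(5,2) = 10; x_3 ≥ 8 gives C(2,2) = 1. Together 14.
No two caps can be exceeded simultaneously, so the pair terms are all 0.
By inclusion–exclusion the count is 45 − 14 + 0 = 31.

31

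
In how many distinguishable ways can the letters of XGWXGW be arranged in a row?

Letter multiplicities in XGWXGW: G×2, W×2, X×2.
Dividing 6! = 720 by 2!·2!·2! = 8 for the repeated letters gives 90.

90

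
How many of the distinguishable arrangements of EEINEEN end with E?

60

Fix E in the last position and arrange the remaining 6 letters.
Those 6 letters have E appearing 3 times and N appearing twice, giving (6)!/(3!·2!) = 60.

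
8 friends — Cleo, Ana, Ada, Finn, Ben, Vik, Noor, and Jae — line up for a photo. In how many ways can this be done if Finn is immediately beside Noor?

Place the 6 others and the Finn-Noor pair as 7 objects in a line; the pair has 2 internal arrangements.
That gives 2 × 7! = 2 × 5040 = 10080.

10080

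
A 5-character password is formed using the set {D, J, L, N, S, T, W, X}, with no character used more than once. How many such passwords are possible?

With no repetition, fill the 5 characters in order: 8 choices, then 7, down to 4.
8 × 7 × 6 × 5 × 4 = 6720.

6720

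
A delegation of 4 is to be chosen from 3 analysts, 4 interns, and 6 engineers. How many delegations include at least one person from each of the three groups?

360

With no constraint there are C(13,4) = 715 possible selections.
Selections missing a whole group: no analysts → C(10,4) = 210; no interns → C(9,4) = 126; no engineers → C(7,4) = 35.
Add back selections omitting two groups (i.e. drawn from a single group): C(3,4) + C(4,4) + C(6,4) = 16.
By inclusion–exclusion: 715 − 371 + 16 = 360.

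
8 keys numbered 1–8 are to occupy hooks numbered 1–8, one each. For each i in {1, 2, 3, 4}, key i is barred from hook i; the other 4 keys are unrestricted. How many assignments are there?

Let Aᵢ (for 1 ≤ i ≤ 4) be the placements that put key i in its forbidden hook. Any j of these fix j positions, leaving (8−j)! ways to fill the rest, and there are C(4,j) ways to pick which j.
By inclusion–exclusion, the number of valid placements is Σ_{j=0}^{4} (−1)^j C(4,j)·(8−j)!.
Computing: 40320 − 20160 + 4320 − 480 + 24 = 24024.

24024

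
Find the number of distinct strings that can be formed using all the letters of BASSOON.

Letter multiplicities in BASSOON: A×1, B×1, N×1, O×2, S×2.
So there are 7! / (2!·2!) = 1260 distinguishable arrangements.

1260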